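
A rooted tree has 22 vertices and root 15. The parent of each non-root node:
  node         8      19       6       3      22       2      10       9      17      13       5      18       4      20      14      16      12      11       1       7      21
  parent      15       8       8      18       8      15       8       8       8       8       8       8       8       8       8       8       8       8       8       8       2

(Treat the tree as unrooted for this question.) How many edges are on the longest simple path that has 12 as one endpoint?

Distances from 12 peak at 4, attained at 21.
12 – 8 – 15 – 2 – 21

4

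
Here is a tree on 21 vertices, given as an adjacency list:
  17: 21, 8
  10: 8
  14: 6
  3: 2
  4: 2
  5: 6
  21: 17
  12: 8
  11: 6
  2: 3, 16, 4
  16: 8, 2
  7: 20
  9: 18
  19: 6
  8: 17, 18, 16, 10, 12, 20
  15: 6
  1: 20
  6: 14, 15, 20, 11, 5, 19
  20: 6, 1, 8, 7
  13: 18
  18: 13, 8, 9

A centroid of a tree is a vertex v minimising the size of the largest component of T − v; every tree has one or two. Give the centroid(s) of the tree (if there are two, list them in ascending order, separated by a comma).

If 8 is removed the pieces have sizes 9, 4, 3, 2, 1, 1, all ≤ ⌊21/2⌋ = 10.
Every other node leaves some component of size > 10, so the centroid is unique.

8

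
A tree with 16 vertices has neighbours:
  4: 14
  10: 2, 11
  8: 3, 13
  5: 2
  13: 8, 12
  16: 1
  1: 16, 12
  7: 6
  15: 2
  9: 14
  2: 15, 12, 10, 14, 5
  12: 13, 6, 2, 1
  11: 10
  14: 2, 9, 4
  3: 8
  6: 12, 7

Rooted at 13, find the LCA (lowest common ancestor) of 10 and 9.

Ancestors of 10 (toward the root): 10, 2, 12, 13.
Ancestors of 9: 9, 14, 2, 12, 13.
The deepest node appearing in both lists is 2.

2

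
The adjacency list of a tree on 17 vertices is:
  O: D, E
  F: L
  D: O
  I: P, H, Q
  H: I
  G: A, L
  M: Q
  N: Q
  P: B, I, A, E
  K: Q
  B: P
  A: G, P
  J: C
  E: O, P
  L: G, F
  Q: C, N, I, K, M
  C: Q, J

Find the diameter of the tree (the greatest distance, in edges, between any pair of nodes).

BFS from J reaches F last, at distance 8; BFS from F confirms no node is farther.
Path: J-C-Q-I-P-A-G-L-F.

8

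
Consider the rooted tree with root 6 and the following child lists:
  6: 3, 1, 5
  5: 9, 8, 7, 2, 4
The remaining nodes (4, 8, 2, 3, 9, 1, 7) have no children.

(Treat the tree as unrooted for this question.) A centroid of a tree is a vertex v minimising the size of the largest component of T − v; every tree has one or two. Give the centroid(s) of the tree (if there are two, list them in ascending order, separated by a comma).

5

If 5 is removed the pieces have sizes 3, 1, 1, 1, 1, 1, all ≤ ⌊9/2⌋ = 4.
Every other node leaves some component of size > 4, so the centroid is unique.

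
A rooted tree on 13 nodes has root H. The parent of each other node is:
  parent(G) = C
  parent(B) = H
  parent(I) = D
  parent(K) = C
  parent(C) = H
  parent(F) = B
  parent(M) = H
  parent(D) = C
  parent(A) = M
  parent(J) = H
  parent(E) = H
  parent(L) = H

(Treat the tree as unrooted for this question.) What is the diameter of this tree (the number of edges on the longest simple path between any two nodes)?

BFS from I reaches F last, at distance 5; BFS from F confirms no node is farther.
Path: I–D–C–H–B–F.

5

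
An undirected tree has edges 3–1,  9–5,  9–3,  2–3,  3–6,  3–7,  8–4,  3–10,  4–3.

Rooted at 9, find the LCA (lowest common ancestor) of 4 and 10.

3

4's ancestor chain is 4, 3, 9 and 10's is 10, 3, 9; they first meet at 3.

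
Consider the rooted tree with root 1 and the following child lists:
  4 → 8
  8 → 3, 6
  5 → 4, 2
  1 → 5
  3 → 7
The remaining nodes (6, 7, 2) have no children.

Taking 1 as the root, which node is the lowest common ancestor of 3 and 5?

3's ancestor chain is 3, 8, 4, 5, 1 and 5's is 5, 1; they first meet at 5.

5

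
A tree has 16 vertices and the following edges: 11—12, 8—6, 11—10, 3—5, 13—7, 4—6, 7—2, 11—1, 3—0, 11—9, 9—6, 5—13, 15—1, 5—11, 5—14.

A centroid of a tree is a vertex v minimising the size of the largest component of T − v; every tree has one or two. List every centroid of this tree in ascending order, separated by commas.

11

Removing 11 splits the tree into components of sizes 7, 4, 2, 1, 1; the largest is 7 ≤ ⌊16/2⌋ = 8.
No neighbour of 11 does as well, so 11 is the unique centroid.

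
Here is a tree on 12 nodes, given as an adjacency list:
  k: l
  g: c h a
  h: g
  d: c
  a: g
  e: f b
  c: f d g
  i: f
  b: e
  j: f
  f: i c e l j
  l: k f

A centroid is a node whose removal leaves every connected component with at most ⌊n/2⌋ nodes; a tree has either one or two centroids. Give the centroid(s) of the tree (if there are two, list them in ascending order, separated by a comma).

Delete f: the remaining components have sizes 5, 2, 2, 1, 1. Max 5 ≤ 6, so f is a centroid.
Every other node leaves some component of size > 6, so the centroid is unique.

f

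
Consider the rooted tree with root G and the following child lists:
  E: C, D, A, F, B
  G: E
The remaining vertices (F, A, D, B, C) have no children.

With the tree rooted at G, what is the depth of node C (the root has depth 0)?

2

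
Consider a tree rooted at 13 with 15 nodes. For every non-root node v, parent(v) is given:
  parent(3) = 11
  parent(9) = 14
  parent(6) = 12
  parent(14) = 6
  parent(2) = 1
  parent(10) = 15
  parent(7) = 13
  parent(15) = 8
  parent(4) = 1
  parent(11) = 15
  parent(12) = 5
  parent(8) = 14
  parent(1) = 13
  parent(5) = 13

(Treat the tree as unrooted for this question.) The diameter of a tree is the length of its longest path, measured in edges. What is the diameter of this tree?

A longest path is 4 – 1 – 13 – 5 – 12 – 6 – 14 – 8 – 15 – 11 – 3, with 10 edges.

10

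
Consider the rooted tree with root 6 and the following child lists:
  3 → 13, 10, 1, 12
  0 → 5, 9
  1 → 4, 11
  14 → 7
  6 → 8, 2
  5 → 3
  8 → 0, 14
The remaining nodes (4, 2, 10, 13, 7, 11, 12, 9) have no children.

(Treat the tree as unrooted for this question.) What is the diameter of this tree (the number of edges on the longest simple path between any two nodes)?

A longest path is 2 – 6 – 8 – 0 – 5 – 3 – 1 – 11, with 7 edges.

7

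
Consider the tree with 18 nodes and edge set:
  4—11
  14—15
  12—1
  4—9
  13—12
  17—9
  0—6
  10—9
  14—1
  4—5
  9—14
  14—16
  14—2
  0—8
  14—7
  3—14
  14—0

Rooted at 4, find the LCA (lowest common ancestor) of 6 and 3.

14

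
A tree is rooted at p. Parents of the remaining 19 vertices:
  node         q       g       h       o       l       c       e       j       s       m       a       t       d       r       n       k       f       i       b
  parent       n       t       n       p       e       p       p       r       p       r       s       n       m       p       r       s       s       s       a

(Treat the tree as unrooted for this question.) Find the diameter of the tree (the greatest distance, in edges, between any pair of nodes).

Starting from g, a farthest node is b at distance 7.
One longest path: g–t–n–r–p–s–a–b.
So the diameter is 7.

7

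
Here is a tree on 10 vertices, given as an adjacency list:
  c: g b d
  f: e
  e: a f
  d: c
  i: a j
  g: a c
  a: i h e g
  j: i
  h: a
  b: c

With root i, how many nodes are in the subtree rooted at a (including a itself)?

The subtree rooted at a contains: a, g, e, h, c, f, d, b — 8 nodes.

8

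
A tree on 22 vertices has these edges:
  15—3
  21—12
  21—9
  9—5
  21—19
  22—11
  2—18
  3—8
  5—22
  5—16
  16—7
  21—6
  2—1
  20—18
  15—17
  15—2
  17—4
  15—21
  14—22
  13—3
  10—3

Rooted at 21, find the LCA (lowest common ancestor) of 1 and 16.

21

Path 1→root: 1 2 15 21; path 16→root: 16 5 9 21.
First common node: 21.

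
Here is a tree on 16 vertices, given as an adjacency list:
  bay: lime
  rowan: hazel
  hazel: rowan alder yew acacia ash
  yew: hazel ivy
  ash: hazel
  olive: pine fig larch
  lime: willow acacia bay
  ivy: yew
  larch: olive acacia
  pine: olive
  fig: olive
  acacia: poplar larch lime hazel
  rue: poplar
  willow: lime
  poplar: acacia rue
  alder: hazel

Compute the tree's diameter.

6

Starting from fig, a farthest node is ivy at distance 6.
One longest path: fig-olive-larch-acacia-hazel-yew-ivy.
So the diameter is 6.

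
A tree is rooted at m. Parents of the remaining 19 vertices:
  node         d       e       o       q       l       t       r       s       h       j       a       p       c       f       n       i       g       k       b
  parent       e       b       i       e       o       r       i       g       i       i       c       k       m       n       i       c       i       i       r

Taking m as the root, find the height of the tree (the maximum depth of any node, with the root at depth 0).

The longest root-to-leaf path is m → c → i → r → b → e → d (6 edges).

6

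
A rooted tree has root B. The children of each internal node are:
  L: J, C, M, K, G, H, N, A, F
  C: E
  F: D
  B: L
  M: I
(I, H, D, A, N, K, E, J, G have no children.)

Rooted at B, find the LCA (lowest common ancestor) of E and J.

E's ancestor chain is E, C, L, B and J's is J, L, B; they first meet at L.

L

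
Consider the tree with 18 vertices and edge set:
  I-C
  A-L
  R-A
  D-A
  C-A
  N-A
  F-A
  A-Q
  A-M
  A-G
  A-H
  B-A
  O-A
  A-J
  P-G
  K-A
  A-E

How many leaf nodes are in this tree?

15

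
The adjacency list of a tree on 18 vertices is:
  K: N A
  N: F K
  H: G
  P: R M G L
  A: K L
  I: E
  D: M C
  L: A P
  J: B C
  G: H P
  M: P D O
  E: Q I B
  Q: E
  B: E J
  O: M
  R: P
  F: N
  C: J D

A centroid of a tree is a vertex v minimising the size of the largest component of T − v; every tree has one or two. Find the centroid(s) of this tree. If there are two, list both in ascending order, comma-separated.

M, P

If M is removed the pieces have sizes 9, 7, 1, all ≤ ⌊18/2⌋ = 9.
P is adjacent to M and is also a centroid (the largest component after removing it is likewise 9).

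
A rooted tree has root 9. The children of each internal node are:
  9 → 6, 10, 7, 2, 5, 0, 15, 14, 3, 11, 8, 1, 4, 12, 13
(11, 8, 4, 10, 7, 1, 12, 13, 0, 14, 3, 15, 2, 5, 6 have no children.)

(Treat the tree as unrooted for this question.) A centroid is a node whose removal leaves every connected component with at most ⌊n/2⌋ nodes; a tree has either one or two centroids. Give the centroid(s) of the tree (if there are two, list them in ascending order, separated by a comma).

Delete 9: the remaining components have sizes 1, 1, 1, 1, 1, 1, 1, 1, 1, 1, 1, 1, 1, 1, 1. Max 1 ≤ 8, so 9 is a centroid.
Every other node leaves some component of size > 8, so the centroid is unique.

9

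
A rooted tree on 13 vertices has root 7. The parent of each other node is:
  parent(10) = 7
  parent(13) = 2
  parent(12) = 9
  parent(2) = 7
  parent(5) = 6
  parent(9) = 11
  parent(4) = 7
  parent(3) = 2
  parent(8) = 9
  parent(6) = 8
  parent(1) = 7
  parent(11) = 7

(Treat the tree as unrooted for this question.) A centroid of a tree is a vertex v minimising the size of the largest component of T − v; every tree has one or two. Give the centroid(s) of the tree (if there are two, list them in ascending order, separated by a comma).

7

Delete 7: the remaining components have sizes 6, 3, 1, 1, 1. Max 6 ≤ 6, so 7 is a centroid.
No neighbour of 7 does as well, so 7 is the unique centroid.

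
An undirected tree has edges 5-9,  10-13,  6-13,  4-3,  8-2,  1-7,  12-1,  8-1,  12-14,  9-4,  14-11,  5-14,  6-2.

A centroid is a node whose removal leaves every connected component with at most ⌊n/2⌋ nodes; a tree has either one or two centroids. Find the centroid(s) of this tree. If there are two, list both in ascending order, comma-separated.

1, 12

Removing 1 splits the tree into components of sizes 7, 5, 1; the largest is 7 ≤ ⌊14/2⌋ = 7.
Its neighbour 12 also leaves a largest component of size 7, so both are centroids.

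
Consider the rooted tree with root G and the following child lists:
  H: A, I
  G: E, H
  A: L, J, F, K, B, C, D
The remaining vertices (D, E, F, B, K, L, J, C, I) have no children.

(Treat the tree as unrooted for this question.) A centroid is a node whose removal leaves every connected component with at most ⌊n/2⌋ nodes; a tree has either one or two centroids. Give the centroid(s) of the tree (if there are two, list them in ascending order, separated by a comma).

A

Delete A: the remaining components have sizes 4, 1, 1, 1, 1, 1, 1, 1. Max 4 ≤ 6, so A is a centroid.
No neighbour of A does as well, so A is the unique centroid.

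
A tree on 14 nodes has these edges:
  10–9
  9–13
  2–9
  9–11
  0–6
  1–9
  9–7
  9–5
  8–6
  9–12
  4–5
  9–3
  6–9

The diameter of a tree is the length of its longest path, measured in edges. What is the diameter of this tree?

A longest path is 8-6-9-5-4, with 4 edges.

4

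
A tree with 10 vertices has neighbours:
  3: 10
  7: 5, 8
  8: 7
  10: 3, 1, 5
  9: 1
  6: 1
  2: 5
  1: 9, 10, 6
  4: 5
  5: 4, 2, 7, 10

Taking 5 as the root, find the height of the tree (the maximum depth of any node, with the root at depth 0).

3

6 sits deepest: 5 – 10 – 1 – 6 — 3 edges from the root.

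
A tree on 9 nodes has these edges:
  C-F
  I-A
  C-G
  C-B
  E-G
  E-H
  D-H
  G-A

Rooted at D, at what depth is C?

D → H → E → G → C — 4 edges.

4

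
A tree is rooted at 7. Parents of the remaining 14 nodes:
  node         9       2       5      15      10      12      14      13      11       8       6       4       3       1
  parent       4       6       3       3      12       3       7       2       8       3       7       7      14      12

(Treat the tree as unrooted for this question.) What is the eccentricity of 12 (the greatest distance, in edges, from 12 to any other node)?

6

The node farthest from 12 is 13, via 12 – 3 – 14 – 7 – 6 – 2 – 13 — 6 edges.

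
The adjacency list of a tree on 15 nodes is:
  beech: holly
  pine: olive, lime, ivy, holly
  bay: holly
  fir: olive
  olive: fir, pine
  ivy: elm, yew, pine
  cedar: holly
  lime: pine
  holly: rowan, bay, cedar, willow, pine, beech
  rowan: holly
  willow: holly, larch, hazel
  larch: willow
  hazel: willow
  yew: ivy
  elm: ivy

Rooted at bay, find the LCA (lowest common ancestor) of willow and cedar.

Path willow→root: willow holly bay; path cedar→root: cedar holly bay.
First common node: holly.

holly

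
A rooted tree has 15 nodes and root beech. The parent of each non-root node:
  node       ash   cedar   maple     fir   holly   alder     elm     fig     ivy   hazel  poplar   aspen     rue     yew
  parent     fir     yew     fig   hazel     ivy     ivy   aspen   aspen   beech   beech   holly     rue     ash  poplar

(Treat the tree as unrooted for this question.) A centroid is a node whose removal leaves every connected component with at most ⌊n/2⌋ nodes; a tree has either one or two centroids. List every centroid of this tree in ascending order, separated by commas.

hazel

Delete hazel: the remaining components have sizes 7, 7. Max 7 ≤ 7, so hazel is a centroid.
Every other node leaves some component of size > 7, so the centroid is unique.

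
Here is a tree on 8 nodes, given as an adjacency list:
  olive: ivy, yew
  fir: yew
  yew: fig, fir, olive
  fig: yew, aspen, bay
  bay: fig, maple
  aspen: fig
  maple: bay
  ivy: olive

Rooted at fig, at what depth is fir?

2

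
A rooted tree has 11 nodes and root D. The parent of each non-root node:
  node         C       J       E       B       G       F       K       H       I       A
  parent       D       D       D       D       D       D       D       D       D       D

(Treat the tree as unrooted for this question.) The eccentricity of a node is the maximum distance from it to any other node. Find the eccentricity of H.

Distances from H peak at 2, attained at B (C, J, A, I, G, F, E, K also at distance 2).
H-D-B

2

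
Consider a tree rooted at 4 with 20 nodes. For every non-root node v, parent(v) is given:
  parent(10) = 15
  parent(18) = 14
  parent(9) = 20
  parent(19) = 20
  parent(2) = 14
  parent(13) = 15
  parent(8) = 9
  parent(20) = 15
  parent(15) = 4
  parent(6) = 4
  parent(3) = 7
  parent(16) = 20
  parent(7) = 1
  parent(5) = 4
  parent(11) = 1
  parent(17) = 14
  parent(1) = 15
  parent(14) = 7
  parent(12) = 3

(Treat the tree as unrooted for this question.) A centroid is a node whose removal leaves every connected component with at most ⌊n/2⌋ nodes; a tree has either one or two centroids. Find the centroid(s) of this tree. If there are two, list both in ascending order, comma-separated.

15

Removing 15 splits the tree into components of sizes 9, 5, 3, 1, 1; the largest is 9 ≤ ⌊20/2⌋ = 10.
No neighbour of 15 does as well, so 15 is the unique centroid.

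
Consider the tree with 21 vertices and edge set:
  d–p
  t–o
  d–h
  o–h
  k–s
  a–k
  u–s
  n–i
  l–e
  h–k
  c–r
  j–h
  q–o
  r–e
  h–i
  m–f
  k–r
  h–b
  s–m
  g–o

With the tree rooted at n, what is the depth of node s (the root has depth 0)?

4

Climbing from s to the root: s → k → h → i → n. That's 4 steps.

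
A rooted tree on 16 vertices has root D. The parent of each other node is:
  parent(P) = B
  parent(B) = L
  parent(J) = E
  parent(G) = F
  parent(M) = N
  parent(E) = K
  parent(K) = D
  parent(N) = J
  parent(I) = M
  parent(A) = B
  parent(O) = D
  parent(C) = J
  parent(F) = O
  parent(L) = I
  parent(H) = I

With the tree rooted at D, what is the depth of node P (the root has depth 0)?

Climbing from P to the root: P–B–L–I–M–N–J–E–K–D. That's 9 steps.

9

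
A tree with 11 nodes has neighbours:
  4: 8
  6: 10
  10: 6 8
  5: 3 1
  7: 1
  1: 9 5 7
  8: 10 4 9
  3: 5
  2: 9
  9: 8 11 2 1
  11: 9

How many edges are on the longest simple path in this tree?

A longest path is 3 - 5 - 1 - 9 - 8 - 10 - 6, with 6 edges.

6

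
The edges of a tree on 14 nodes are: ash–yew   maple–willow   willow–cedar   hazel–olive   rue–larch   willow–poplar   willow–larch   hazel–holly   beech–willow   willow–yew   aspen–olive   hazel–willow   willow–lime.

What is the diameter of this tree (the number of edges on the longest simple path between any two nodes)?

BFS from aspen reaches rue last, at distance 5; BFS from rue confirms no node is farther.
Path: aspen-olive-hazel-willow-larch-rue.

5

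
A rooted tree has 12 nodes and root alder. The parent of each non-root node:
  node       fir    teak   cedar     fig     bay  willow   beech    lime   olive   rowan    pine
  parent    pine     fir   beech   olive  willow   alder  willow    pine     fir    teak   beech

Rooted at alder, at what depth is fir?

4

Path from alder to fir: alder → willow → beech → pine → fir, which has 4 edges.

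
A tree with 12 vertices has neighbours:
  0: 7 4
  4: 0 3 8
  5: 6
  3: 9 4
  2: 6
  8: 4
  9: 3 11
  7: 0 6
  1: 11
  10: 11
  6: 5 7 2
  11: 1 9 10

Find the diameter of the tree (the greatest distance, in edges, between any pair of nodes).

A longest path is 2 – 6 – 7 – 0 – 4 – 3 – 9 – 11 – 10, with 8 edges.

8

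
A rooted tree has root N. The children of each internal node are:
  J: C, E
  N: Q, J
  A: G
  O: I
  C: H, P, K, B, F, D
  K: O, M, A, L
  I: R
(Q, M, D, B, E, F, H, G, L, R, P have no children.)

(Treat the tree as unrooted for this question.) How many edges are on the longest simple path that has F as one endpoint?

The node farthest from F is R, via F – C – K – O – I – R — 5 edges.

5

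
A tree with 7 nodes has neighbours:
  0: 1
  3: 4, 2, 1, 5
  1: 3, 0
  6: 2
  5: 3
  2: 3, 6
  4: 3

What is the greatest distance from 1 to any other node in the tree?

Distances from 1 peak at 3, attained at 6.
1-3-2-6

3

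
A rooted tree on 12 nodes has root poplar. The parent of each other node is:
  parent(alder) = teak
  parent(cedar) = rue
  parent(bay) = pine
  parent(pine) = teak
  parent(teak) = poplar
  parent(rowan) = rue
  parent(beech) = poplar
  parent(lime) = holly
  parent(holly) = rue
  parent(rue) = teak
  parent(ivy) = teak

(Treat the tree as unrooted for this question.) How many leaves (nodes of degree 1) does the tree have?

Exactly 7 nodes have a single neighbour: alder, bay, beech, cedar, ivy, lime, rowan.

7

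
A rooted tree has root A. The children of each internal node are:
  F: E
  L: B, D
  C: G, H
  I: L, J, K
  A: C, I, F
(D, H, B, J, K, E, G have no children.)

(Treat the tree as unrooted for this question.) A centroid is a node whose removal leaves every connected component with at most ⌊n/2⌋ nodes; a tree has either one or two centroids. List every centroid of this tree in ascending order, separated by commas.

A, I

Delete A: the remaining components have sizes 6, 3, 2. Max 6 ≤ 6, so A is a centroid.
I is adjacent to A and is also a centroid (the largest component after removing it is likewise 6).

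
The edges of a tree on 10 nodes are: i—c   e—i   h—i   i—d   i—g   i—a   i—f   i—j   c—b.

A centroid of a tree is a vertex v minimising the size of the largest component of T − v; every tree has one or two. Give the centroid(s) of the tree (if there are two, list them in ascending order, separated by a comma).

i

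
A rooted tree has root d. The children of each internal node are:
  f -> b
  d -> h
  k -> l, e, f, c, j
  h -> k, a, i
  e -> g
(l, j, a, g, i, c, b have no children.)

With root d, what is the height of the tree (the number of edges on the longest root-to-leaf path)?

4

The longest root-to-leaf path is d → h → k → f → b (4 edges).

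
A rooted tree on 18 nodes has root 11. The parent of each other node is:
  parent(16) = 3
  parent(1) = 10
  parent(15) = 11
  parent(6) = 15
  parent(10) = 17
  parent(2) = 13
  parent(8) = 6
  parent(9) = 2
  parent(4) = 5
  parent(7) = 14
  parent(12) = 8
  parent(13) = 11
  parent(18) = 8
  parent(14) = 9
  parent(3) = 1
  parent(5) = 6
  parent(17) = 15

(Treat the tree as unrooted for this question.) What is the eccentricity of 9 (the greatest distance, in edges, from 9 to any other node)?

9

Distances from 9 peak at 9, attained at 16.
9–2–13–11–15–17–10–1–3–16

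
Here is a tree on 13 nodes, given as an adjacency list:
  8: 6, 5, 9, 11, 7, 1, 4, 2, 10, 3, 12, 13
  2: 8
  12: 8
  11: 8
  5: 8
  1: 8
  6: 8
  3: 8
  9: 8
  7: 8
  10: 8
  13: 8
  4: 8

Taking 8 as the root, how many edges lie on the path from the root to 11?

Path from 8 to 11: 8 → 11, which has 1 edges.

1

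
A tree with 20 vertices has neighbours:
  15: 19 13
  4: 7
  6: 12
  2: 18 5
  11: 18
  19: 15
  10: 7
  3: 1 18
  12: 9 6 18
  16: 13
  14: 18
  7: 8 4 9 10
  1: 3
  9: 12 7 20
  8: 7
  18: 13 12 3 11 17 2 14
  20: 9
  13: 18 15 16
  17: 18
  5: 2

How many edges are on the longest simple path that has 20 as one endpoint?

6

Distances from 20 peak at 6, attained at 19.
20-9-12-18-13-15-19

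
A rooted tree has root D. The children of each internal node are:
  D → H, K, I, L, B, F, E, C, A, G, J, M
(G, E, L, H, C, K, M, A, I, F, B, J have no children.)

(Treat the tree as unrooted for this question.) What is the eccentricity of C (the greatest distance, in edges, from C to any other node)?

2

The node farthest from C is B (L, A, F, M, K, I, J, E, H, G also at distance 2), via C-D-B — 2 edges.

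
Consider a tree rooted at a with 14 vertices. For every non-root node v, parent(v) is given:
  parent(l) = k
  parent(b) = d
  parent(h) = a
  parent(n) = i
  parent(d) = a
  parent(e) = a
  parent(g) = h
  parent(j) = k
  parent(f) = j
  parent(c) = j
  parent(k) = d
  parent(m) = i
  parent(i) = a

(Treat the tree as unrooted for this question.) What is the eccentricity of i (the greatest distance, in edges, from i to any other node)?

The node farthest from i is f (c also at distance 5), via i – a – d – k – j – f — 5 edges.

5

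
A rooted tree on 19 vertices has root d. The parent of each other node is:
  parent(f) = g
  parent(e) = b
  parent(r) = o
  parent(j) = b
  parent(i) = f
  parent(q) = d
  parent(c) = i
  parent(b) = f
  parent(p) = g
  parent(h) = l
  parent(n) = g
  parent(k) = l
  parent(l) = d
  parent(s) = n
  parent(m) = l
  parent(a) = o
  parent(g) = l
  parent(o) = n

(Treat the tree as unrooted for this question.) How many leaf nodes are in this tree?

11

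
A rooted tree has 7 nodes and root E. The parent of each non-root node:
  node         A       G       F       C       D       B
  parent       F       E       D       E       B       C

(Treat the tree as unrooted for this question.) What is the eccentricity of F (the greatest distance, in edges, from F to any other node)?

5

A farthest node from F is G.
The path F – D – B – C – E – G has 5 edges.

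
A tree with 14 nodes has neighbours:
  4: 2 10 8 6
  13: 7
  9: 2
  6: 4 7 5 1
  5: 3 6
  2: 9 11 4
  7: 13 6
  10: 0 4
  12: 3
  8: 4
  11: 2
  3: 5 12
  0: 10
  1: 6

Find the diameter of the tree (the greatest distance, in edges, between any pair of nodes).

6

A longest path is 12–3–5–6–4–2–9, with 6 edges.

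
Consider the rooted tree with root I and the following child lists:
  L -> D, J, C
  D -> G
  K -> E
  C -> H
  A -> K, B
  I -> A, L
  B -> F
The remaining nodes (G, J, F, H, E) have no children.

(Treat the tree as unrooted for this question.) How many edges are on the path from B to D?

The path is B – A – I – L – D, which has 4 edges.

4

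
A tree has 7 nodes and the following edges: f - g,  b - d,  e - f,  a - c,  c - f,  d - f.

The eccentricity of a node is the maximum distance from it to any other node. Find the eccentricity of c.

Distances from c peak at 3, attained at b.
c-f-d-b

3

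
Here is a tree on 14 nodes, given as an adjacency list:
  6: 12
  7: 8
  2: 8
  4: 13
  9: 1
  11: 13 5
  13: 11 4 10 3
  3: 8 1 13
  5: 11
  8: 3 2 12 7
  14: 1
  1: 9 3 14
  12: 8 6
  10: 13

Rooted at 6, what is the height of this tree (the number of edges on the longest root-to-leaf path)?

5 sits deepest: 6–12–8–3–13–11–5 — 6 edges from the root.

6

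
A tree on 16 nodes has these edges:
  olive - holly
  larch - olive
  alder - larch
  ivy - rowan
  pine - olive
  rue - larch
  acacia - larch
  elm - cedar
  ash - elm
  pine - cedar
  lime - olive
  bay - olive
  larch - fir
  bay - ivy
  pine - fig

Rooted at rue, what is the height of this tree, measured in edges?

6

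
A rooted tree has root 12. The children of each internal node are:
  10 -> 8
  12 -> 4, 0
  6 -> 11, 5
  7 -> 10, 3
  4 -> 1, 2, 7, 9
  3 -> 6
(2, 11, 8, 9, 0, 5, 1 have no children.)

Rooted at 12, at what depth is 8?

Climbing from 8 to the root: 8–10–7–4–12. That's 4 steps.

4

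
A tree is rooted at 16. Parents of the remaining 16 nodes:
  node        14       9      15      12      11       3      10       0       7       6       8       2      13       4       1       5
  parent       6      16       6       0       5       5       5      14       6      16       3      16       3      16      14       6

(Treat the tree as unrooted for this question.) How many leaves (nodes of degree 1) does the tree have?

The leaves are 1, 2, 4, 7, 8, 9, 10, 11, 12, 13, 15.
That is 11 leaves.

11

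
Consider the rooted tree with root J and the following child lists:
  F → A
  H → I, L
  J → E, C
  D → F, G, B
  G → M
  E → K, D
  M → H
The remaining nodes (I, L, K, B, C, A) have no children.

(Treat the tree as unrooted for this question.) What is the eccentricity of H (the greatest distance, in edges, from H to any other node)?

6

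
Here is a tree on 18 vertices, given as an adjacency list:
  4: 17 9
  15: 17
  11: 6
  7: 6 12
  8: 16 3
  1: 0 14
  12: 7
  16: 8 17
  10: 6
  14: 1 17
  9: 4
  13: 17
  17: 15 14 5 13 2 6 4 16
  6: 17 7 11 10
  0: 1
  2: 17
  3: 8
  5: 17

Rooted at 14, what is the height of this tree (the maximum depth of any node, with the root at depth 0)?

4

The longest root-to-leaf path is 14-17-6-7-12 (4 edges).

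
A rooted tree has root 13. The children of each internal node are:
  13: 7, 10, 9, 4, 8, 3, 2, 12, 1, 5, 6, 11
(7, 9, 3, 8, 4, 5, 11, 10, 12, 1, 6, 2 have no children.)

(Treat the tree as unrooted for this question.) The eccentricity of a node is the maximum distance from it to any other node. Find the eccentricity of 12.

2

The node farthest from 12 is 9 (1, 11, 5, 2, 8, 6, 4, 10, 3, 7 also at distance 2), via 12–13–9 — 2 edges.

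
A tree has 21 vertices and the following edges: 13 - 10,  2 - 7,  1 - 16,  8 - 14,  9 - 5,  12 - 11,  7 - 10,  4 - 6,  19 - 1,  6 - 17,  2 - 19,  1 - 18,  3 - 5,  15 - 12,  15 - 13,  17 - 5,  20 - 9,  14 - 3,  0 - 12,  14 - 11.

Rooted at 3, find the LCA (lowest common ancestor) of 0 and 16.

12

Ancestors of 0 (toward the root): 0, 12, 11, 14, 3.
Ancestors of 16: 16, 1, 19, 2, 7, 10, 13, 15, 12, 11, 14, 3.
The deepest node appearing in both lists is 12.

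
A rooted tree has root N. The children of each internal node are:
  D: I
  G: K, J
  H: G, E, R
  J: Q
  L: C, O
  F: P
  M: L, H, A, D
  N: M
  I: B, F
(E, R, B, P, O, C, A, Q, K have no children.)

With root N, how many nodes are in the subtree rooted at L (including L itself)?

3

L's subtree: {L, O, C}, size 3.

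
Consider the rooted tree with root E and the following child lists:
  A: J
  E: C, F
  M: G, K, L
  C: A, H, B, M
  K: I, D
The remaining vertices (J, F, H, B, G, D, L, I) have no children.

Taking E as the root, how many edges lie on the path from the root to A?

E – C – A — 2 edges.

2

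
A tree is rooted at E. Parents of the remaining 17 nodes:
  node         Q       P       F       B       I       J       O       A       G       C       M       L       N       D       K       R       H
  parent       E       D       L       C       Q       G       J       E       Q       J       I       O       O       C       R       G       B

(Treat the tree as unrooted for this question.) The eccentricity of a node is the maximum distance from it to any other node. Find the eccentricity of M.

7

The node farthest from M is P (H, F also at distance 7), via M – I – Q – G – J – C – D – P — 7 edges.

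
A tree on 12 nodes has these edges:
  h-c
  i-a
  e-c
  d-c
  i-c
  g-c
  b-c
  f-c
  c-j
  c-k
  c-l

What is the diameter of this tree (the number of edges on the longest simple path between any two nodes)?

3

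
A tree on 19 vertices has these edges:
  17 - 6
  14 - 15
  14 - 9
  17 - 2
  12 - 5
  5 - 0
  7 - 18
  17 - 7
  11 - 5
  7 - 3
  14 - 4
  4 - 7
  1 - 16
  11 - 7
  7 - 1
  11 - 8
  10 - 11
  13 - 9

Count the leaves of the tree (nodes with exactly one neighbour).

Exactly 11 nodes have a single neighbour: 0, 2, 3, 6, 8, 10, 12, 13, 15, 16, 18.

11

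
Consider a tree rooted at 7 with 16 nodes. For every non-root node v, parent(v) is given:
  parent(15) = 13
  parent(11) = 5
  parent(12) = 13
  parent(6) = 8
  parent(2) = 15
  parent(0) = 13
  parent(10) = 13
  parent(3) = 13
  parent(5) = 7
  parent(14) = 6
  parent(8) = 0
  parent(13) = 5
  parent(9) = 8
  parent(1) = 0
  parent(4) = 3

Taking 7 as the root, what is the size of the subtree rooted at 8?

8's subtree: {8, 6, 9, 14}, size 4.

4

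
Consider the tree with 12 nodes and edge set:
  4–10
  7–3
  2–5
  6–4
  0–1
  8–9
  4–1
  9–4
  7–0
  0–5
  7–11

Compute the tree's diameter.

6

BFS from 2 reaches 8 last, at distance 6; BFS from 8 confirms no node is farther.
Path: 2–5–0–1–4–9–8.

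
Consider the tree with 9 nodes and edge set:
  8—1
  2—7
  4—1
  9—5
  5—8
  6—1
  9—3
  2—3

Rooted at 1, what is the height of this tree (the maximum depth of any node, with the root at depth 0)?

A deepest node is 7, reached by 1–8–5–9–3–2–7.
That path has 6 edges, so the height is 6.

6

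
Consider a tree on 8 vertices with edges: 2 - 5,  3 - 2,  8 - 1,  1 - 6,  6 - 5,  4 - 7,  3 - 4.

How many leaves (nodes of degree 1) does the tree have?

2

Degree-1 nodes: 7, 8 — 2 of them.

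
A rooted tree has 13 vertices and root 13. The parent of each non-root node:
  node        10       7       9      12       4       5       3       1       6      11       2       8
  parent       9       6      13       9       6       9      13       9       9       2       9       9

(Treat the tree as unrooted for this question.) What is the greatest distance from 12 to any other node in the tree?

3

The node farthest from 12 is 4 (11, 3, 7 also at distance 3), via 12–9–6–4 — 3 edges.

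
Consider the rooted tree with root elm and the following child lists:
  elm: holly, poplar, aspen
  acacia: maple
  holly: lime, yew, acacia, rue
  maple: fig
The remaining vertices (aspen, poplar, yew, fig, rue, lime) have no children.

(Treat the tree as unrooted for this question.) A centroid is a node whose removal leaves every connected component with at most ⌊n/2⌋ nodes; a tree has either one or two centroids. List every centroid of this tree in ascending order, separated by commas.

holly

If holly is removed the pieces have sizes 3, 3, 1, 1, 1, all ≤ ⌊10/2⌋ = 5.
No neighbour of holly does as well, so holly is the unique centroid.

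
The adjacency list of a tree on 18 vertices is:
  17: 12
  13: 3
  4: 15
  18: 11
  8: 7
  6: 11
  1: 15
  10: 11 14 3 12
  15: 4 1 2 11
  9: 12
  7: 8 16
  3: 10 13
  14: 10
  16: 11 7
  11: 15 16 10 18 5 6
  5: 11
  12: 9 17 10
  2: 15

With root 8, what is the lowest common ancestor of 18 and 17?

Ancestors of 18 (toward the root): 18, 11, 16, 7, 8.
Ancestors of 17: 17, 12, 10, 11, 16, 7, 8.
The deepest node appearing in both lists is 11.

11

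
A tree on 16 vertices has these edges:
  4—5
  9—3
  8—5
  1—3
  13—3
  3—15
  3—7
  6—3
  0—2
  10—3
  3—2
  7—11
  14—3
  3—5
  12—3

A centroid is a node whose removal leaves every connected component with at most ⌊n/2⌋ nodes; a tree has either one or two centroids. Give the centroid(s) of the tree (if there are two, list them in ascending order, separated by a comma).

Removing 3 splits the tree into components of sizes 3, 2, 2, 1, 1, 1, 1, 1, 1, 1, 1; the largest is 3 ≤ ⌊16/2⌋ = 8.
Every other node leaves some component of size > 8, so the centroid is unique.

3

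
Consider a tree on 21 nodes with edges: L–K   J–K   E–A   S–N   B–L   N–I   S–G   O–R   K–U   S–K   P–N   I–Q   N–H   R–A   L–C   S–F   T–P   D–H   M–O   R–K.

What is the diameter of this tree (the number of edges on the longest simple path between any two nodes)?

7

A longest path is E-A-R-K-S-N-I-Q, with 7 edges.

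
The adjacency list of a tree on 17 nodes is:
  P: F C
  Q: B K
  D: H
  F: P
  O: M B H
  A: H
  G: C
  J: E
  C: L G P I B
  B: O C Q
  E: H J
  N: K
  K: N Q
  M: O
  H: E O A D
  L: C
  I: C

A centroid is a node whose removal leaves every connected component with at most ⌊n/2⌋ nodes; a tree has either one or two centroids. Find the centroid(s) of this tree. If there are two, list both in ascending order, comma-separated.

If B is removed the pieces have sizes 7, 6, 3, all ≤ ⌊17/2⌋ = 8.
Every other node leaves some component of size > 8, so the centroid is unique.

B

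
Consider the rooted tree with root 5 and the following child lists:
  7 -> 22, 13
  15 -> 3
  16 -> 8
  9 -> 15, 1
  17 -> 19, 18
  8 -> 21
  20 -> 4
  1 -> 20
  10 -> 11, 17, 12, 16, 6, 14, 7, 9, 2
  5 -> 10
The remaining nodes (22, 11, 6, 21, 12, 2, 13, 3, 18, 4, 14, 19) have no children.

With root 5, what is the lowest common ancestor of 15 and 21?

10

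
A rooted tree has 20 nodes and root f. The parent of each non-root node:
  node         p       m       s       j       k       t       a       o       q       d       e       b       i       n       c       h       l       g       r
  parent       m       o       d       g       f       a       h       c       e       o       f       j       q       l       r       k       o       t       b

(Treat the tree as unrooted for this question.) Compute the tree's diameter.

15

BFS from i reaches n last, at distance 15; BFS from n confirms no node is farther.
Path: i – q – e – f – k – h – a – t – g – j – b – r – c – o – l – n.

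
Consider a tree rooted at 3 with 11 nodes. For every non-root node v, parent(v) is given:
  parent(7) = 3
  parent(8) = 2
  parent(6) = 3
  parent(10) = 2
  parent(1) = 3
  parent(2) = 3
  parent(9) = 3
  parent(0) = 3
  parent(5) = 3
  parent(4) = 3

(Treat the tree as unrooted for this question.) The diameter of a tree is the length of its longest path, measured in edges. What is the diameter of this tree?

3

Starting from 8, a farthest node is 7 at distance 3.
One longest path: 8-2-3-7.
So the diameter is 3.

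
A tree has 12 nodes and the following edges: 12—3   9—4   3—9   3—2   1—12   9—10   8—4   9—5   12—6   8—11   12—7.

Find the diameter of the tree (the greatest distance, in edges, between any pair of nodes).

6

A longest path is 11 - 8 - 4 - 9 - 3 - 12 - 1, with 6 edges.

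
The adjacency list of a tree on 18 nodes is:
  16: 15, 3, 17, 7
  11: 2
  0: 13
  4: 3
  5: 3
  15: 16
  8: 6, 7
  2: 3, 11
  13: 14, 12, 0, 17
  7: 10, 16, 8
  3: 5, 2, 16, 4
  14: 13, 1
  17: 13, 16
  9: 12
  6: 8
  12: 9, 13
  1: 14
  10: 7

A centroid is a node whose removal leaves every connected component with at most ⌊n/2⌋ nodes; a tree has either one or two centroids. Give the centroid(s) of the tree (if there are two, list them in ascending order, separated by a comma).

16

Removing 16 splits the tree into components of sizes 7, 5, 4, 1; the largest is 7 ≤ ⌊18/2⌋ = 9.
Every other node leaves some component of size > 9, so the centroid is unique.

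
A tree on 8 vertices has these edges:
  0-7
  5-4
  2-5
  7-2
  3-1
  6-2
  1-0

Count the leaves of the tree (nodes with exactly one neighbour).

The leaves are 3, 4, 6.
That is 3 leaves.

3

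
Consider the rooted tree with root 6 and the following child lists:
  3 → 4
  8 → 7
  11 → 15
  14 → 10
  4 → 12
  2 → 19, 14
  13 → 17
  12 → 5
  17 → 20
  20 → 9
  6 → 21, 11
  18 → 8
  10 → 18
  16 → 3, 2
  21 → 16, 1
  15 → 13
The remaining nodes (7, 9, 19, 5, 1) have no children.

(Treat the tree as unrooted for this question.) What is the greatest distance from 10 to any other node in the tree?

Distances from 10 peak at 11, attained at 9.
10–14–2–16–21–6–11–15–13–17–20–9

11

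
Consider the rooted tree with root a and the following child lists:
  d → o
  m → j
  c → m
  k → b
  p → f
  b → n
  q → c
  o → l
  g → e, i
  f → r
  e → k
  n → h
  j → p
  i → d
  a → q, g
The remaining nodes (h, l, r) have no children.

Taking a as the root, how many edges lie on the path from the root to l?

Path from a to l: a – g – i – d – o – l, which has 5 edges.

5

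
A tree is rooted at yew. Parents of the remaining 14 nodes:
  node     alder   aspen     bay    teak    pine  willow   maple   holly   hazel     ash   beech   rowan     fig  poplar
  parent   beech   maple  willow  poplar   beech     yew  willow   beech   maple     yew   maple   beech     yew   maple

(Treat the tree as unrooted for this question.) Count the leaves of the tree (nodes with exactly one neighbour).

Exactly 10 nodes have a single neighbour: alder, ash, aspen, bay, fig, hazel, holly, pine, rowan, teak.

10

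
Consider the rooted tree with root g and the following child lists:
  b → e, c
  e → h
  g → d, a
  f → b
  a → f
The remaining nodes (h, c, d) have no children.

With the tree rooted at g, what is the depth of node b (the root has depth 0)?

Path from g to b: g–a–f–b, which has 3 edges.

3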